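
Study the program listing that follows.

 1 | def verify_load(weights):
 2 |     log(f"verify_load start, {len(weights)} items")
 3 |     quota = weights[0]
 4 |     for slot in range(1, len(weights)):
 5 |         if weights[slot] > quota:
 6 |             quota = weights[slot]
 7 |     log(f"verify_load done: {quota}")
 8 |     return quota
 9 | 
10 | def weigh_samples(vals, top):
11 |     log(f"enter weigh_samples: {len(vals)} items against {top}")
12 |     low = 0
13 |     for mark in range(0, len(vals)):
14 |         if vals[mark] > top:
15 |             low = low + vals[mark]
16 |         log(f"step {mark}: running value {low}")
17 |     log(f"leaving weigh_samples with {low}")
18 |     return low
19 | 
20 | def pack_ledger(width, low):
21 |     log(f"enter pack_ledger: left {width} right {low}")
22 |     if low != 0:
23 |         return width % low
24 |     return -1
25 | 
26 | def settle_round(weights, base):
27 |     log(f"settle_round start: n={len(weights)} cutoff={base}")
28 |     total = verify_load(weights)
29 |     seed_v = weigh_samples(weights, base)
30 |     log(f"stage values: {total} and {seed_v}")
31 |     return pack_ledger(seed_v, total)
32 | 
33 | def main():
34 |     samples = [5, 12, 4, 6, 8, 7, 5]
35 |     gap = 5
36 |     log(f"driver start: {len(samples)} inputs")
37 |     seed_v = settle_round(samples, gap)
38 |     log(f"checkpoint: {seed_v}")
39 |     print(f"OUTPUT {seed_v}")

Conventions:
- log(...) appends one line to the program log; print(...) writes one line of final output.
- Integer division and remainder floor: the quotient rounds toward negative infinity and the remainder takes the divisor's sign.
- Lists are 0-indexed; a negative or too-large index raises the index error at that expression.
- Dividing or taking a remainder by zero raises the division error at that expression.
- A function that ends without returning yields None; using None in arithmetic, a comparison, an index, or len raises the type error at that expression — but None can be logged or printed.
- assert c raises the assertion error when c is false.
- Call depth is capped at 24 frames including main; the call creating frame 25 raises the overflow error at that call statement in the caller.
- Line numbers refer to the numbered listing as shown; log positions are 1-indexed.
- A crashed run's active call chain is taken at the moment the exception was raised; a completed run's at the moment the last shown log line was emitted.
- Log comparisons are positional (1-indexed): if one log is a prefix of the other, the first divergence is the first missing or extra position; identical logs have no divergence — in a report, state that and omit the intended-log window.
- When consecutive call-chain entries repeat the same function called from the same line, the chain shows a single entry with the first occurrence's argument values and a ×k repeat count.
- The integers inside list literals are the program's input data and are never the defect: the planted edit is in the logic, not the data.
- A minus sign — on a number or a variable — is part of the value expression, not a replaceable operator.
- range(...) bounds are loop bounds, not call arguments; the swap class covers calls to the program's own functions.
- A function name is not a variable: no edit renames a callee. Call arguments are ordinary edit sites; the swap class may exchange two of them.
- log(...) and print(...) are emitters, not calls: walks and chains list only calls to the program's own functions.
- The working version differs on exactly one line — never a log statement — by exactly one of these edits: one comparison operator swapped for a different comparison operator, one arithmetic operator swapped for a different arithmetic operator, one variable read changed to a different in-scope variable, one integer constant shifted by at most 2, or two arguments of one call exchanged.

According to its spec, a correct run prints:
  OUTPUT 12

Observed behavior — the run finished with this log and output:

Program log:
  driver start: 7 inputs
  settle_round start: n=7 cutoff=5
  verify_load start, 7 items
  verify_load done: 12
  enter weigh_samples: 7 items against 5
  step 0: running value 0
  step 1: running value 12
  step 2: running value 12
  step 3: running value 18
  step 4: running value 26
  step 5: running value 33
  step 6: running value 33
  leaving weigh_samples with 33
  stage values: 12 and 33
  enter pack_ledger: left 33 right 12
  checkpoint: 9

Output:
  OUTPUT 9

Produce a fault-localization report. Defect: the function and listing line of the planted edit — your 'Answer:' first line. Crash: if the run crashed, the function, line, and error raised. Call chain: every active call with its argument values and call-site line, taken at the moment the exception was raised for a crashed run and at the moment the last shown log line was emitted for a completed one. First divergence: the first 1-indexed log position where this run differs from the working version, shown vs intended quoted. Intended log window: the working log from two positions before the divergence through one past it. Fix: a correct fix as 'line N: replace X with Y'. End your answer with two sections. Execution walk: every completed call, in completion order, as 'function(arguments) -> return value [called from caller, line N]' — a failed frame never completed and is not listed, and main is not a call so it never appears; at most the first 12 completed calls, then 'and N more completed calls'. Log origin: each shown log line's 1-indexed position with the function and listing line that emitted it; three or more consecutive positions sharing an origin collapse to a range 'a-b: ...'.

Answer: the defect is in settle_round at line 31.
Key observation: The log first diverges at position 15: the faulty run prints 'enter pack_ledger: left 33 right 12' where the working version prints 'enter pack_ledger: left 12 right 33'.
Call chain: main.
First divergence: position 15 — shown 'enter pack_ledger: left 33 right 12', intended 'enter pack_ledger: left 12 right 33'.
Intended log window:
  13: leaving weigh_samples with 33
  14: stage values: 12 and 33
  15: enter pack_ledger: left 12 right 33
  16: checkpoint: 12
Execution walk:
  verify_load([5, 12, 4, 6, 8, 7, 5]) -> 12  [called from settle_round, line 28]
  weigh_samples([5, 12, 4, 6, 8, 7, 5], 5) -> 33  [called from settle_round, line 29]
  pack_ledger(33, 12) -> 9  [called from settle_round, line 31]
  settle_round([5, 12, 4, 6, 8, 7, 5], 5) -> 9  [called from main, line 37]
Log origin:
  1: emitted by main (line 36)
  2: emitted by settle_round (line 27)
  3: emitted by verify_load (line 2)
  4: emitted by verify_load (line 7)
  5: emitted by weigh_samples (line 11)
  6-12: emitted by weigh_samples (line 16)
  13: emitted by weigh_samples (line 17)
  14: emitted by settle_round (line 30)
  15: emitted by pack_ledger (line 21)
  16: emitted by main (line 38)
A correct fix: line 31: replace `pack_ledger(seed_v, total)` with `pack_ledger(total, seed_v)`.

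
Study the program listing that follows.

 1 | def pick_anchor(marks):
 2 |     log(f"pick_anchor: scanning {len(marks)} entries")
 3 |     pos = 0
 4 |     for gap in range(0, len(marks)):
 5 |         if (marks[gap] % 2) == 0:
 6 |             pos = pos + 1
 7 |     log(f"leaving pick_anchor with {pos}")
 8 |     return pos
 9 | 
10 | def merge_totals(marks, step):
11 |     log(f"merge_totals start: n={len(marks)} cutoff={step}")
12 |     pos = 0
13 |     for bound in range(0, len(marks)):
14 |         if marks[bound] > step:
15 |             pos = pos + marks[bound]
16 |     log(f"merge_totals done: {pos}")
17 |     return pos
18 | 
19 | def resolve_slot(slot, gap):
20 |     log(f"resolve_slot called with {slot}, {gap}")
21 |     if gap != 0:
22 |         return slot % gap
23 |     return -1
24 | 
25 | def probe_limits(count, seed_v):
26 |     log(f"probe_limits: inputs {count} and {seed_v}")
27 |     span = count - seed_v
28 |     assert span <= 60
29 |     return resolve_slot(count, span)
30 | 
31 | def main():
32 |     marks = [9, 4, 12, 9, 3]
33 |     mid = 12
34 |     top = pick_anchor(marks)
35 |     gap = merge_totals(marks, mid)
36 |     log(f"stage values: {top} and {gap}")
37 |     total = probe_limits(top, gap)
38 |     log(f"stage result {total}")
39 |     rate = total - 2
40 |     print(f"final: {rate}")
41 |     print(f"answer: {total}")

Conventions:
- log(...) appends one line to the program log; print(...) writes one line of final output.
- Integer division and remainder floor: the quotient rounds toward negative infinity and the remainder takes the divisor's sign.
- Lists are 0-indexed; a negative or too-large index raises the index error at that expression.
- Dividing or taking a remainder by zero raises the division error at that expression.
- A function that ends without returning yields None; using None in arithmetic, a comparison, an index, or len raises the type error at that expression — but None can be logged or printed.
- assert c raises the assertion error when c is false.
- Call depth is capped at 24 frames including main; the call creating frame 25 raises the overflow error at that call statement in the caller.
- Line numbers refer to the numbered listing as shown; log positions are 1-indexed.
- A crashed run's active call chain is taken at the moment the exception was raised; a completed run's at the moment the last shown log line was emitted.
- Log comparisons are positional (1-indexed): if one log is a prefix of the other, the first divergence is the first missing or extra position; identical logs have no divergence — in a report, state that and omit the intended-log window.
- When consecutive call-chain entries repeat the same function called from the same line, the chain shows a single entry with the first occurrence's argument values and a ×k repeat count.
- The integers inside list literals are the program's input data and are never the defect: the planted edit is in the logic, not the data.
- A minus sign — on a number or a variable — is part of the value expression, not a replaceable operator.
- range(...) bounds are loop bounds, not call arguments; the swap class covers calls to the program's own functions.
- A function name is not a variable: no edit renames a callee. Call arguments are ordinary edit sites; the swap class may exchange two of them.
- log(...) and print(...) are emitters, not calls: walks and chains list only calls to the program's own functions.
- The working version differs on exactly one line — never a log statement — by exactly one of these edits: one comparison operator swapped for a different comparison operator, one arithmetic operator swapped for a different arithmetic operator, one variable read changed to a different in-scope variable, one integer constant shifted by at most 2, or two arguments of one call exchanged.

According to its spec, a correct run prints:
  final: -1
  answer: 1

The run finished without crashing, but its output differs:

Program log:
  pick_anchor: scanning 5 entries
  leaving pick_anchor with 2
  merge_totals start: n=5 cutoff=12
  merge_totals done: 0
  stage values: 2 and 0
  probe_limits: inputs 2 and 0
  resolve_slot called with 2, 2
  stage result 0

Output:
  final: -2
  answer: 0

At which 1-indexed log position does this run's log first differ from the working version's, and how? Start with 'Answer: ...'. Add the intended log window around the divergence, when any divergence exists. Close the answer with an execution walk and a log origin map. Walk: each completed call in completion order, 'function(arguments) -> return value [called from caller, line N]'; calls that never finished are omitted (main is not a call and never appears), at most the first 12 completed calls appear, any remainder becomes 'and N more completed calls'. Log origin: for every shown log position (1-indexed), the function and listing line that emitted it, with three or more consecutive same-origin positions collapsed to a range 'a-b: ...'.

Answer: position 8 — shown 'stage result 0', intended 'stage result 1'.
Intended log window:
  6: probe_limits: inputs 2 and 0
  7: resolve_slot called with 2, 2
  8: stage result 1
Execution walk:
  pick_anchor([9, 4, 12, 9, 3]) -> 2  [called from main, line 34]
  merge_totals([9, 4, 12, 9, 3], 12) -> 0  [called from main, line 35]
  resolve_slot(2, 2) -> 0  [called from probe_limits, line 29]
  probe_limits(2, 0) -> 0  [called from main, line 37]
Log line origins:
  1: logged in pick_anchor at line 2
  2: logged in pick_anchor at line 7
  3: logged in merge_totals at line 11
  4: logged in merge_totals at line 16
  5: logged in main at line 36
  6: logged in probe_limits at line 26
  7: logged in resolve_slot at line 20
  8: logged in main at line 38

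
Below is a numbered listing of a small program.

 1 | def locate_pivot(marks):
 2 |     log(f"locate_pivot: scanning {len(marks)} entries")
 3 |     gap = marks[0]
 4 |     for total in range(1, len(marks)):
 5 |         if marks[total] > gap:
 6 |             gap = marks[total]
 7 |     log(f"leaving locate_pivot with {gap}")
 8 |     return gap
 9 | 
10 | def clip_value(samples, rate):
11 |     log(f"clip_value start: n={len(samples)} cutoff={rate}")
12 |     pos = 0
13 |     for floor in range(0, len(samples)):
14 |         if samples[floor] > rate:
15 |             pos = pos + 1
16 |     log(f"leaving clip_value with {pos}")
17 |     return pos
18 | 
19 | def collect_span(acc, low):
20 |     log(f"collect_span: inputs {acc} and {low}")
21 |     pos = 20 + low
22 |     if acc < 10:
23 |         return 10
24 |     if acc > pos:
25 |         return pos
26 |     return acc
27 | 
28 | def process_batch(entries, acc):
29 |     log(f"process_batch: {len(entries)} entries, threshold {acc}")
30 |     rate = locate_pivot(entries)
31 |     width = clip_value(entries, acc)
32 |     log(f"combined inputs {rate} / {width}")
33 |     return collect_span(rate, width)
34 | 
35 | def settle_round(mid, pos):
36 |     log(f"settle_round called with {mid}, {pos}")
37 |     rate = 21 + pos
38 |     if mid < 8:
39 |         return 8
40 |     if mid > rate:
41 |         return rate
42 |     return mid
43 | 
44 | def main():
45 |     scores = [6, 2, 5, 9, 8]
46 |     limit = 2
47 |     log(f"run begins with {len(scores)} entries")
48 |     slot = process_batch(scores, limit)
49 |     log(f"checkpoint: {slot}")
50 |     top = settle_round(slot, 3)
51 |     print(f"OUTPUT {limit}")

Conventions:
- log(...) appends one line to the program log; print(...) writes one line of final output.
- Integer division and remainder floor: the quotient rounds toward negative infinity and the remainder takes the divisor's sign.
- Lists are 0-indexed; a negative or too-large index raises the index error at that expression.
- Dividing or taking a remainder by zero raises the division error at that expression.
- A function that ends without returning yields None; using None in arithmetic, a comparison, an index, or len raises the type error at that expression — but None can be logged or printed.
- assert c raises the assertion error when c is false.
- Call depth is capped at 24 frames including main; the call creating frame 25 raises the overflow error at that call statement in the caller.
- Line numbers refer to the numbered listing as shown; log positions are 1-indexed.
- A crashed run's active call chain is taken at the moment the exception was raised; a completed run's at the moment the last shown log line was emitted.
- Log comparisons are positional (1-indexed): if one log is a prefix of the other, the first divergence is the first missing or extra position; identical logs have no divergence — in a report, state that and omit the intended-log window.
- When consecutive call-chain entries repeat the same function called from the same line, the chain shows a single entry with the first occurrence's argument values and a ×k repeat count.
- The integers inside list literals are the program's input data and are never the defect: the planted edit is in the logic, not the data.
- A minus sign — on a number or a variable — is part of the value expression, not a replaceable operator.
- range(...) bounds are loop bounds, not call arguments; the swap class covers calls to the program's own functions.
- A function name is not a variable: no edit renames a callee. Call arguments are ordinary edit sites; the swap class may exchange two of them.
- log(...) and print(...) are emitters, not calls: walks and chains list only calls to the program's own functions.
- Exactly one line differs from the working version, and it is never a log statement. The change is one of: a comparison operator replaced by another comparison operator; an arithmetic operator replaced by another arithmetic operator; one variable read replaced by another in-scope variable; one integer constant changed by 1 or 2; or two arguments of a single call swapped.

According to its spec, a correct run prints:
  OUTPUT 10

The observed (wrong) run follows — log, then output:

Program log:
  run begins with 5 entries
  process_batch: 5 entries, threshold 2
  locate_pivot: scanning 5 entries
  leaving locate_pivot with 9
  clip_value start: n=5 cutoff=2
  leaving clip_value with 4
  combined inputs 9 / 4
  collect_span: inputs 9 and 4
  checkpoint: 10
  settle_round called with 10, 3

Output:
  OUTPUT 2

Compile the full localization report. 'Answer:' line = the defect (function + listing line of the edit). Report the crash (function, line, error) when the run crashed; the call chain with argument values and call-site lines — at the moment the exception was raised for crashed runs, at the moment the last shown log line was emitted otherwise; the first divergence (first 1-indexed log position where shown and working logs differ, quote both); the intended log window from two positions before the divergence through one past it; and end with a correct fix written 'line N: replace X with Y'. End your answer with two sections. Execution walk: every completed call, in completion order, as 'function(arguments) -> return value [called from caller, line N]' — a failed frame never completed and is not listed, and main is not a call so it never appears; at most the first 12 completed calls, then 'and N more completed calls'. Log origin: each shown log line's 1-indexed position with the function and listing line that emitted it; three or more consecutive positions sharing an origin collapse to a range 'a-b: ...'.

Answer: the defect is in main at line 51.
The tell: Every logged value matches the working version; the printed result is what differs.
Call chain: main -> settle_round(10, 3) (called at line 50).
First divergence: none (the log streams are identical).
Execution walk:
  locate_pivot([6, 2, 5, 9, 8]) -> 9  [called from process_batch, line 30]
  clip_value([6, 2, 5, 9, 8], 2) -> 4  [called from process_batch, line 31]
  collect_span(9, 4) -> 10  [called from process_batch, line 33]
  process_batch([6, 2, 5, 9, 8], 2) -> 10  [called from main, line 48]
  settle_round(10, 3) -> 10  [called from main, line 50]
Origin of each log line:
  1: from main, line 47
  2: from process_batch, line 29
  3: from locate_pivot, line 2
  4: from locate_pivot, line 7
  5: from clip_value, line 11
  6: from clip_value, line 16
  7: from process_batch, line 32
  8: from collect_span, line 20
  9: from main, line 49
  10: from settle_round, line 36
A correct fix: line 51: replace `limit` with `top`.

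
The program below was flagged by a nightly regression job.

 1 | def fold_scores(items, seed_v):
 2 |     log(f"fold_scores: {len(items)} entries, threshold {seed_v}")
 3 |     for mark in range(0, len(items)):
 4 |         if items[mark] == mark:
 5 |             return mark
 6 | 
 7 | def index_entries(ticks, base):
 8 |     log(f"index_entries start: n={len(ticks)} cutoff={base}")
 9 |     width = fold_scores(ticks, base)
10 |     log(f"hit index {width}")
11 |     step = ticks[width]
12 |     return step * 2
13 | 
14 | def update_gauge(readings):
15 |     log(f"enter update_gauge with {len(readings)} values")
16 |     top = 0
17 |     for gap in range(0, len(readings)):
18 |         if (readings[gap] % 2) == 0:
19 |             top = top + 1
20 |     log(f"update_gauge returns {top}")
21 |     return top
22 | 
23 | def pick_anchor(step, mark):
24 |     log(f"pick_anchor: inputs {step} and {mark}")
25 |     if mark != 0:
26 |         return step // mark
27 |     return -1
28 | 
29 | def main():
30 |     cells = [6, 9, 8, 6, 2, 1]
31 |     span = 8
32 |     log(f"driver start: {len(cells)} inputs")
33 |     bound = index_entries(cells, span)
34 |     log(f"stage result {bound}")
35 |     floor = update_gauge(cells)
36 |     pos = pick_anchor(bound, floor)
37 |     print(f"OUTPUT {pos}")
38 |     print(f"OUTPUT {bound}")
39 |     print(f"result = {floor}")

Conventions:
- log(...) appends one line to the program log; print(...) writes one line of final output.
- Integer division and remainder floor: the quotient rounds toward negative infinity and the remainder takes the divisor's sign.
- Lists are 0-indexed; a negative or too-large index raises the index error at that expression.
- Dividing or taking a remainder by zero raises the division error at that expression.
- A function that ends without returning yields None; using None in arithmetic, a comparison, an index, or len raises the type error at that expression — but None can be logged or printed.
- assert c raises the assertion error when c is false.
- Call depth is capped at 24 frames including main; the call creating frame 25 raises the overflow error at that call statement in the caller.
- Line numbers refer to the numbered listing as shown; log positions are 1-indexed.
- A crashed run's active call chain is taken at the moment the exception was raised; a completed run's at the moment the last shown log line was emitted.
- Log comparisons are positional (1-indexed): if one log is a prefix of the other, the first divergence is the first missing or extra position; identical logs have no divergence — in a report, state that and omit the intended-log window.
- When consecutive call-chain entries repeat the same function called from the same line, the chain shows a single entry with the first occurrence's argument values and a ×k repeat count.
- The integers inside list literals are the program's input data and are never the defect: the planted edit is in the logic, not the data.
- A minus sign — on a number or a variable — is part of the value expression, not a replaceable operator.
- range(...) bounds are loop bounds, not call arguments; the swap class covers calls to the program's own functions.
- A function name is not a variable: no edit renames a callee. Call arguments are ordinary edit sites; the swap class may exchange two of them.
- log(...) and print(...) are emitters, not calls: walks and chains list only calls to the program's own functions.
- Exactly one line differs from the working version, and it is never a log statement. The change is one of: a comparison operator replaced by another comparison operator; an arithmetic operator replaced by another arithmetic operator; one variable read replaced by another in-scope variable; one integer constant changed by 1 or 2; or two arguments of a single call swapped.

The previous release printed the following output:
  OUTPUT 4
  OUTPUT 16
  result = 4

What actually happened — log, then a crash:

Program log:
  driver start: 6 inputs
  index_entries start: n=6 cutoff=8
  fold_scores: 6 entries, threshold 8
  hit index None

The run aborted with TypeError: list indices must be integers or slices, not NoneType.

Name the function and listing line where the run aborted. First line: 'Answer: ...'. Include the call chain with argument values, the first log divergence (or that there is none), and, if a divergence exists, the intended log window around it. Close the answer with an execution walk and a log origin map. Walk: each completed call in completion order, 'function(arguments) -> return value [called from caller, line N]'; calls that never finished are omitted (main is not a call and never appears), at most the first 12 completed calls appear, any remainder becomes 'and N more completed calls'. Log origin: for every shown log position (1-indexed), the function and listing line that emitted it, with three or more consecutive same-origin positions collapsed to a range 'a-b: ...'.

Answer: the error was raised in index_entries, line 11.
Core observation: The log first diverges at position 4: the faulty run prints 'hit index None' where the working version prints 'hit index 2'.
Call chain: main -> index_entries([6, 9, 8, 6, 2, 1], 8) (called at line 33).
First divergence: position 4 — shown 'hit index None', intended 'hit index 2'.
Intended log window:
  2: index_entries start: n=6 cutoff=8
  3: fold_scores: 6 entries, threshold 8
  4: hit index 2
  5: stage result 16
Execution walk:
  fold_scores([6, 9, 8, 6, 2, 1], 8) -> None  [called from index_entries, line 9]
Origin of each log line:
  1: from main, line 32
  2: from index_entries, line 8
  3: from fold_scores, line 2
  4: from index_entries, line 10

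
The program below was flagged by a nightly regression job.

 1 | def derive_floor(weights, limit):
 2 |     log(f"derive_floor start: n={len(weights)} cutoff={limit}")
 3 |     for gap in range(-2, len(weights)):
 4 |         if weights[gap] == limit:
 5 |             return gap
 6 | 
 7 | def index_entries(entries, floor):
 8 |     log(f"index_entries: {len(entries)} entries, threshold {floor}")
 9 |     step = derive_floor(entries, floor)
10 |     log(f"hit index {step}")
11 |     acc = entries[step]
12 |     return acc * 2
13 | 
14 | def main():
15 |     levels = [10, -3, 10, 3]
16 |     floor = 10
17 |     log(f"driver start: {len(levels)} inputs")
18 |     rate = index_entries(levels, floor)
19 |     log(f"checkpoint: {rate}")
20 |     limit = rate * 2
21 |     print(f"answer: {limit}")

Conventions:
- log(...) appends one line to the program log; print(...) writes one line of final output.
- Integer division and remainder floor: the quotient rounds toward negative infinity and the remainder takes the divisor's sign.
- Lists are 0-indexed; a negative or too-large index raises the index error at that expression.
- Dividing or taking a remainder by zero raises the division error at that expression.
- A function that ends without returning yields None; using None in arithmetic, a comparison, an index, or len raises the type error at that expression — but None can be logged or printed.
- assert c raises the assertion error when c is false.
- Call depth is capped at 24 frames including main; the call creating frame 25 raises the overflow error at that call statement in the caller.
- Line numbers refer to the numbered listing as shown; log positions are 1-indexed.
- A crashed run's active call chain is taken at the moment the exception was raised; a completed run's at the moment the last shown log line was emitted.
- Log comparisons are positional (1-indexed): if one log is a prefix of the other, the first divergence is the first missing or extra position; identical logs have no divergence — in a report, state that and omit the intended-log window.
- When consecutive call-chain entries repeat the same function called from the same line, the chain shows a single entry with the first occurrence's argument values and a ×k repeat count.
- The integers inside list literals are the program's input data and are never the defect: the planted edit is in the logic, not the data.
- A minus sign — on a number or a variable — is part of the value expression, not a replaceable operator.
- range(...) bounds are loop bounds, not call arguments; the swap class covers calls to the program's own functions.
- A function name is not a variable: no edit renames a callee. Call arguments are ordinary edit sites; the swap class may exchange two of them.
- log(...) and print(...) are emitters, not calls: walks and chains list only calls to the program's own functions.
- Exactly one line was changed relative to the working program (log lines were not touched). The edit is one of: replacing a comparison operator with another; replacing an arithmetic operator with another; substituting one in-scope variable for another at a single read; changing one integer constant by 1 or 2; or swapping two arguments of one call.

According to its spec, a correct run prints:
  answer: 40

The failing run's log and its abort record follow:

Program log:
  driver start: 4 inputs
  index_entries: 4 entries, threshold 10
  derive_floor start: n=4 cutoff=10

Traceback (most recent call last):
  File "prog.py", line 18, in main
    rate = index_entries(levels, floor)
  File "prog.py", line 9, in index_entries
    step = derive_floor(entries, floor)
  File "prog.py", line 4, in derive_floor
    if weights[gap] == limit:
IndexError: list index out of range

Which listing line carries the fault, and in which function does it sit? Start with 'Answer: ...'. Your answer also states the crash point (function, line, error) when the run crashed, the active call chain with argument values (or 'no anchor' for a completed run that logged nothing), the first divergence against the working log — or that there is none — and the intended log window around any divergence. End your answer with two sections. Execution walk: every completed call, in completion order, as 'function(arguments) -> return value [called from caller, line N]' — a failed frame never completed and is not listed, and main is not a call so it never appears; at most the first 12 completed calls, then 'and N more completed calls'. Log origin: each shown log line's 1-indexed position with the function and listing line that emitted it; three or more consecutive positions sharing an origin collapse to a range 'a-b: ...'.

Answer: the defect is in derive_floor at line 3.
Core observation: The log ends early — 3 lines, where the working version next logs 'hit index 0'.
Crash: derive_floor, line 4, IndexError.
Call chain: main -> index_entries([10, -3, 10, 3], 10) (called at line 18) -> derive_floor([10, -3, 10, 3], 10) (called at line 9).
First divergence: position 4; the shown log stops at 3 lines while the working version next logs 'hit index 0'.
Intended log window:
  2: index_entries: 4 entries, threshold 10
  3: derive_floor start: n=4 cutoff=10
  4: hit index 0
  5: checkpoint: 20
Execution walk:
  (no call completed)
Log line origins:
  1: logged in main at line 17
  2: logged in index_entries at line 8
  3: logged in derive_floor at line 2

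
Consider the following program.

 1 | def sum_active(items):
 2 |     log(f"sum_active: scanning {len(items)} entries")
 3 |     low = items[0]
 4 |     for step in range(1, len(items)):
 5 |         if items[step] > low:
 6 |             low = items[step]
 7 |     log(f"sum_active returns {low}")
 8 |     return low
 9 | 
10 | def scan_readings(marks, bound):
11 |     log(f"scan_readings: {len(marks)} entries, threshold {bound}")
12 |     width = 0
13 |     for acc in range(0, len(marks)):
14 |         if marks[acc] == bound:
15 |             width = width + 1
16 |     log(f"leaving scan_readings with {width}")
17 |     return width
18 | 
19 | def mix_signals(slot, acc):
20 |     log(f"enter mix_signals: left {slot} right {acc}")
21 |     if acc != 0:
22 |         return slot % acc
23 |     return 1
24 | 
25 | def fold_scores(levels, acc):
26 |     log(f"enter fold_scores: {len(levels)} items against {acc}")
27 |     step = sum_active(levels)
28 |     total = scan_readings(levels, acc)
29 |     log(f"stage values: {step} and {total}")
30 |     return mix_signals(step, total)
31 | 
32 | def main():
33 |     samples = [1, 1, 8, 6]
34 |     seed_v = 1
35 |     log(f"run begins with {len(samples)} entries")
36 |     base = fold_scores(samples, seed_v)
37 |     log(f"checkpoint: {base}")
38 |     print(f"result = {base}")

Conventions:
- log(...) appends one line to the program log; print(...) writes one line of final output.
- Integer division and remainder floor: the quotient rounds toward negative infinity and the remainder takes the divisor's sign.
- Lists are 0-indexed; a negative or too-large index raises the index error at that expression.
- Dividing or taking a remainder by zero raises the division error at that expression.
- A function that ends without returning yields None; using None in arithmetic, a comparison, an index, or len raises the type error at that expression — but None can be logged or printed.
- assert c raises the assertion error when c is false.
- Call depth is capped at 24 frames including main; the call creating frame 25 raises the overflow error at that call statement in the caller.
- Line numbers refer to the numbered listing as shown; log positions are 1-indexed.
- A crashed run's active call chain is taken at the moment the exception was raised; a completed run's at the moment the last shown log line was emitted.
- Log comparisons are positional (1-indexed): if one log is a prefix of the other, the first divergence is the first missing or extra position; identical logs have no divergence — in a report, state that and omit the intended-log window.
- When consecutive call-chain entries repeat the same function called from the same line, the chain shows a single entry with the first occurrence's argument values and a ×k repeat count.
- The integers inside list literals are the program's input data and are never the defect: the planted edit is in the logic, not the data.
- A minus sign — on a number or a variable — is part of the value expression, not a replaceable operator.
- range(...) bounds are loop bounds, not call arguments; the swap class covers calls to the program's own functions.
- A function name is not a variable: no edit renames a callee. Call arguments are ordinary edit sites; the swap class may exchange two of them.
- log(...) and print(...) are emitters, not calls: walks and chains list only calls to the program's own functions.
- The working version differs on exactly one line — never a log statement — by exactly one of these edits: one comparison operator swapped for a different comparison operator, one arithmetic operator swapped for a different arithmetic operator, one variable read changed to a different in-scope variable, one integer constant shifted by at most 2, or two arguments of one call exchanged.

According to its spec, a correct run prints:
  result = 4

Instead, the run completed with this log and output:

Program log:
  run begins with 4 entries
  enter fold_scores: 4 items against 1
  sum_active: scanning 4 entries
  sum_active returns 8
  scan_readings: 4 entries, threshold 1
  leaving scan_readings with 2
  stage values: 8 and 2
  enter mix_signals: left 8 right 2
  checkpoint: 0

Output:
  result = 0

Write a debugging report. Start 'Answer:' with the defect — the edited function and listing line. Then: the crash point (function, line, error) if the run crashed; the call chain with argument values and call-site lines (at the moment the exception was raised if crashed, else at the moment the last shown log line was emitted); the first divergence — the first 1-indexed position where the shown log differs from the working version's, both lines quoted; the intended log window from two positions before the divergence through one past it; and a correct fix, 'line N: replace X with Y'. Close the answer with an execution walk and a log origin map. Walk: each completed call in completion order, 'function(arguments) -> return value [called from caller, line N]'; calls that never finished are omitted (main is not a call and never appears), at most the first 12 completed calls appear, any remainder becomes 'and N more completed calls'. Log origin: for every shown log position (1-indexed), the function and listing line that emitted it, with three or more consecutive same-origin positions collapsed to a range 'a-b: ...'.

Answer: the defect is in mix_signals at line 22.
The tell: The earliest visible damage is log position 9 — 'checkpoint: 0' rather than the intended 'checkpoint: 4'.
Call chain: main.
First divergence: at position 9 the run shows 'checkpoint: 0' where the working version logs 'checkpoint: 4'.
Intended log window:
  7: stage values: 8 and 2
  8: enter mix_signals: left 8 right 2
  9: checkpoint: 4
Execution walk:
  sum_active([1, 1, 8, 6]) -> 8  [called from fold_scores, line 27]
  scan_readings([1, 1, 8, 6], 1) -> 2  [called from fold_scores, line 28]
  mix_signals(8, 2) -> 0  [called from fold_scores, line 30]
  fold_scores([1, 1, 8, 6], 1) -> 0  [called from main, line 36]
Log origin:
  1 — main, line 35
  2 — fold_scores, line 26
  3 — sum_active, line 2
  4 — sum_active, line 7
  5 — scan_readings, line 11
  6 — scan_readings, line 16
  7 — fold_scores, line 29
  8 — mix_signals, line 20
  9 — main, line 37
A correct fix: line 22: replace `%` with `//`.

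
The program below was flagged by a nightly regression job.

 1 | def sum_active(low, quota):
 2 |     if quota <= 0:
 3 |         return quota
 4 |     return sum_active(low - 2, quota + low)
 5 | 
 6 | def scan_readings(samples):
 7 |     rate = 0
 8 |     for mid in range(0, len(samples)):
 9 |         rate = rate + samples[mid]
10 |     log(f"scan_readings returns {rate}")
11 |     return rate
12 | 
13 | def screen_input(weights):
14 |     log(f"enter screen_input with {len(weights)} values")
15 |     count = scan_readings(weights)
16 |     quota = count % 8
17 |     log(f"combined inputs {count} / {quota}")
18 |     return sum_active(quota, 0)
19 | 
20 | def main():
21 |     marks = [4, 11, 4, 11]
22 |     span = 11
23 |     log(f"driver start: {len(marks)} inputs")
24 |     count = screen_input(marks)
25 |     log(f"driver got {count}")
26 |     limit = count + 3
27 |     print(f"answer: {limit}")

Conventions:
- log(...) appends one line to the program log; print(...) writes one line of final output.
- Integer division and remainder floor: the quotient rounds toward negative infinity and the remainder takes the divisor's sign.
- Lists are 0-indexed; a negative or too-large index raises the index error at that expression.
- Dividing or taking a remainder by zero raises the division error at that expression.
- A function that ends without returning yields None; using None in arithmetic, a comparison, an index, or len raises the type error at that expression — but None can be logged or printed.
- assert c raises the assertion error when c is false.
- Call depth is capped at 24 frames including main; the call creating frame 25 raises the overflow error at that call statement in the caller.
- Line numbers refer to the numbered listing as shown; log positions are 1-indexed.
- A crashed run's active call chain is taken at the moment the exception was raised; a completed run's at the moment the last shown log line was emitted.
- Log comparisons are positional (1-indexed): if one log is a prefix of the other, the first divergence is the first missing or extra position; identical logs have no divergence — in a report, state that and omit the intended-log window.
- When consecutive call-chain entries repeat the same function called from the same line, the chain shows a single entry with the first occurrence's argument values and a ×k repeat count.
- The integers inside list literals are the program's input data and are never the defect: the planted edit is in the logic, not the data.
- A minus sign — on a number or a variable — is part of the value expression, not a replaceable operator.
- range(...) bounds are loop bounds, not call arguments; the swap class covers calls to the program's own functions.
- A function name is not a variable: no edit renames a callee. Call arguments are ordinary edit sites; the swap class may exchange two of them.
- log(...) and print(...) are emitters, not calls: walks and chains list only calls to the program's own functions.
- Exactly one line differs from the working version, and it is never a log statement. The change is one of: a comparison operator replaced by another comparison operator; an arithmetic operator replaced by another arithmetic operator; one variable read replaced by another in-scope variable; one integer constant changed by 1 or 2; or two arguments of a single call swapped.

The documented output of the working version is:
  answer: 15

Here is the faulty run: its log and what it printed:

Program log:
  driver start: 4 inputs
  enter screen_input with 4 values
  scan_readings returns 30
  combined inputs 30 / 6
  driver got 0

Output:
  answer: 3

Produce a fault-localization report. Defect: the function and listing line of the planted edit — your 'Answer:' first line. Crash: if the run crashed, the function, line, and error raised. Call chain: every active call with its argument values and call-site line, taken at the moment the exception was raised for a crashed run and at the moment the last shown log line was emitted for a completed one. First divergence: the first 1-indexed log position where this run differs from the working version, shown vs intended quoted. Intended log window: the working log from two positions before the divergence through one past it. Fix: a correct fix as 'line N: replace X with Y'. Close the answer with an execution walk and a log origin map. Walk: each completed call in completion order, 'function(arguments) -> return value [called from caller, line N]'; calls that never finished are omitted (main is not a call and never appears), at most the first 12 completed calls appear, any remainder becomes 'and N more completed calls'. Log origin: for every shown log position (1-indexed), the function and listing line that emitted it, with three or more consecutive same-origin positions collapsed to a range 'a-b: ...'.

Answer: the defect is in sum_active at line 2.
Core observation: Log line 5 is where behavior first shows: 'driver got 0' appears instead of 'driver got 12'.
Call chain: main.
First divergence: position 5 — shown 'driver got 0', intended 'driver got 12'.
Intended log window:
  3: scan_readings returns 30
  4: combined inputs 30 / 6
  5: driver got 12
Execution walk:
  scan_readings([4, 11, 4, 11]) -> 30  [called from screen_input, line 15]
  sum_active(6, 0) -> 0  [called from screen_input, line 18]
  screen_input([4, 11, 4, 11]) -> 0  [called from main, line 24]
Origin of each log line:
  1: emitted by main (line 23)
  2: emitted by screen_input (line 14)
  3: emitted by scan_readings (line 10)
  4: emitted by screen_input (line 17)
  5: emitted by main (line 25)
A correct fix: line 2: replace `quota` with `low`.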